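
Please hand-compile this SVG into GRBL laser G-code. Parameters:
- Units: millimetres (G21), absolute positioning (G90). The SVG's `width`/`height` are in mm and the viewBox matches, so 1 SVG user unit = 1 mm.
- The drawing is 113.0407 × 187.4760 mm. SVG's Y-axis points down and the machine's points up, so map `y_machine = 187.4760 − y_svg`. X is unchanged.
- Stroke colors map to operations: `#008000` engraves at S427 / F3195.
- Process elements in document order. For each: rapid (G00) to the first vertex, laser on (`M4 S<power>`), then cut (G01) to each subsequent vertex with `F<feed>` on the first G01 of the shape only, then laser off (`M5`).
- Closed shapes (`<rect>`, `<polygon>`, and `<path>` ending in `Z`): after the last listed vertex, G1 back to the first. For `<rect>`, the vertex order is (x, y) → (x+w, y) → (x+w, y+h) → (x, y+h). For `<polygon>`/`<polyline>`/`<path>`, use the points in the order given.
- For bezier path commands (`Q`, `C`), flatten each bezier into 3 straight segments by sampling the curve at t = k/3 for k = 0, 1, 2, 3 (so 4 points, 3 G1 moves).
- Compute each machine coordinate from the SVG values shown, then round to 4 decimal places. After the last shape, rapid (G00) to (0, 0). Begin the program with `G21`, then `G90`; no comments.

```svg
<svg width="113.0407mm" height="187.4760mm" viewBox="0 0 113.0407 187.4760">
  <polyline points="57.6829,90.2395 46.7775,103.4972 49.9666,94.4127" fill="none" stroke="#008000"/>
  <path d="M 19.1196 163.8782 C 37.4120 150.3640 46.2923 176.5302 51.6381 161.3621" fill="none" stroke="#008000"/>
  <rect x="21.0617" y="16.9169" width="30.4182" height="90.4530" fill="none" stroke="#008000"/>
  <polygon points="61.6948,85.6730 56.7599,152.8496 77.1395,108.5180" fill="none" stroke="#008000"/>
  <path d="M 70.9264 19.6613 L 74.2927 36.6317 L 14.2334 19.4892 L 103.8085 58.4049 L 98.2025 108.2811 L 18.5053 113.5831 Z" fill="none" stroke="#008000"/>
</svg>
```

1 u = 1 mm; y_m = 187.4760 − y.

[1] `<polyline>` open polyline, #008000→engrave S427 F3195: (57.6829,97.2365) → (46.7775,83.9788) → (49.9666,93.0633)

[2] `<path>` cubic bezier, #008000→engrave S427 F3195: (19.1196,23.5978) → (34.4923,26.8857) → (44.8964,21.7234) → (51.6381,26.1139)

[3] `<rect>` rectangle, #008000→engrave S427 F3195: (21.0617,170.5591) → (51.4799,170.5591) → (51.4799,80.1061) → (21.0617,80.1061) → (21.0617,170.5591) (closed)

[4] `<polygon>` closed polygon, #008000→engrave S427 F3195: (61.6948,101.8030) → (56.7599,34.6264) → (77.1395,78.9580) → (61.6948,101.8030) (closed)

[5] `<path>` closed polygon, #008000→engrave S427 F3195: (70.9264,167.8147) → (74.2927,150.8443) → (14.2334,167.9868) → (103.8085,129.0711) → (98.2025,79.1949) → (18.5053,73.8929) → (70.9264,167.8147) (closed)

G21
G90
G00 X57.6829 Y97.2365
M4 S427
G01 X46.7775 Y83.9788 F3195
G01 X49.9666 Y93.0633
M5
G00 X19.1196 Y23.5978
M4 S427
G01 X34.4923 Y26.8857 F3195
G01 X44.8964 Y21.7234
G01 X51.6381 Y26.1139
M5
G00 X21.0617 Y170.5591
M4 S427
G01 X51.4799 Y170.5591 F3195
G01 X51.4799 Y80.1061
G01 X21.0617 Y80.1061
G01 X21.0617 Y170.5591
M5
G00 X61.6948 Y101.8030
M4 S427
G01 X56.7599 Y34.6264 F3195
G01 X77.1395 Y78.9580
G01 X61.6948 Y101.8030
M5
G00 X70.9264 Y167.8147
M4 S427
G01 X74.2927 Y150.8443 F3195
G01 X14.2334 Y167.9868
G01 X103.8085 Y129.0711
G01 X98.2025 Y79.1949
G01 X18.5053 Y73.8929
G01 X70.9264 Y167.8147
M5
G00 X0.0000 Y0.0000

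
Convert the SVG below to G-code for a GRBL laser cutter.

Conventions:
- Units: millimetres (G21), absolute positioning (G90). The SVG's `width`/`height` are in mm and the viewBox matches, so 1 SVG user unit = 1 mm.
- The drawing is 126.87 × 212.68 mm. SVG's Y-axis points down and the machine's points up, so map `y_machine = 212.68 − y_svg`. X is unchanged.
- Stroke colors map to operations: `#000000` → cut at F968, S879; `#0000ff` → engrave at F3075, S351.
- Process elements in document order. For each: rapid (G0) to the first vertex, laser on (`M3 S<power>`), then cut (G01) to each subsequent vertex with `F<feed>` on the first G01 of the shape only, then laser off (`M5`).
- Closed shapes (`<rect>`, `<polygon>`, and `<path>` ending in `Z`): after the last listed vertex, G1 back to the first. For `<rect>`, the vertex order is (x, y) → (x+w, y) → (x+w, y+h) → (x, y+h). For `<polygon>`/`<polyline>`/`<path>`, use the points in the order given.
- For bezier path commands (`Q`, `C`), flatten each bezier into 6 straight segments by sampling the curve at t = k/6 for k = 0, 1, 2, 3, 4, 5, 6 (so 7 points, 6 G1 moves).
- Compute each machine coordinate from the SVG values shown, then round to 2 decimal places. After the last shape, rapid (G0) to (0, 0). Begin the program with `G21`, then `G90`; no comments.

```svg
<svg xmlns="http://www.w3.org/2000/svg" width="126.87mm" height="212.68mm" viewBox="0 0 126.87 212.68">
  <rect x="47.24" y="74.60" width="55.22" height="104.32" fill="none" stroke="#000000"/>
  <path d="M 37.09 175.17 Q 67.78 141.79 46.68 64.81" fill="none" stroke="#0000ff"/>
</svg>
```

viewBox `0 0 126.87 212.68` with mm width/height → 1 unit = 1 mm. Flip: y_m = 212.68 − y_svg.

**Shape 1** — `<rect>` rectangle, stroke `#000000` → cut (S879, F968). Machine vertices: (47.24,138.08) → (102.46,138.08) → (102.46,33.76) → (47.24,33.76) → (47.24,138.08). Closed: final G1 returns to the first vertex.

**Shape 2** — `<path>` quadratic bezier, stroke `#0000ff` → engrave (S351, F3075). Control points (SVG): P0=(37.09,175.17), P1=(67.78,141.79), P2=(46.68,64.81); sampled at t=k/6. Machine vertices: (37.09,37.51) → (45.88,49.85) → (51.80,64.61) → (54.83,81.79) → (54.99,101.39) → (52.27,123.42) → (46.68,147.87). Open path.

G21
G90
G0 X47.24 Y138.08
M3 S879
G01 X102.46 Y138.08 F968
G01 X102.46 Y33.76
G01 X47.24 Y33.76
G01 X47.24 Y138.08
M5
G0 X37.09 Y37.51
M3 S351
G01 X45.88 Y49.85 F3075
G01 X51.80 Y64.61
G01 X54.83 Y81.79
G01 X54.99 Y101.39
G01 X52.27 Y123.42
G01 X46.68 Y147.87
M5
G0 X0.00 Y0.00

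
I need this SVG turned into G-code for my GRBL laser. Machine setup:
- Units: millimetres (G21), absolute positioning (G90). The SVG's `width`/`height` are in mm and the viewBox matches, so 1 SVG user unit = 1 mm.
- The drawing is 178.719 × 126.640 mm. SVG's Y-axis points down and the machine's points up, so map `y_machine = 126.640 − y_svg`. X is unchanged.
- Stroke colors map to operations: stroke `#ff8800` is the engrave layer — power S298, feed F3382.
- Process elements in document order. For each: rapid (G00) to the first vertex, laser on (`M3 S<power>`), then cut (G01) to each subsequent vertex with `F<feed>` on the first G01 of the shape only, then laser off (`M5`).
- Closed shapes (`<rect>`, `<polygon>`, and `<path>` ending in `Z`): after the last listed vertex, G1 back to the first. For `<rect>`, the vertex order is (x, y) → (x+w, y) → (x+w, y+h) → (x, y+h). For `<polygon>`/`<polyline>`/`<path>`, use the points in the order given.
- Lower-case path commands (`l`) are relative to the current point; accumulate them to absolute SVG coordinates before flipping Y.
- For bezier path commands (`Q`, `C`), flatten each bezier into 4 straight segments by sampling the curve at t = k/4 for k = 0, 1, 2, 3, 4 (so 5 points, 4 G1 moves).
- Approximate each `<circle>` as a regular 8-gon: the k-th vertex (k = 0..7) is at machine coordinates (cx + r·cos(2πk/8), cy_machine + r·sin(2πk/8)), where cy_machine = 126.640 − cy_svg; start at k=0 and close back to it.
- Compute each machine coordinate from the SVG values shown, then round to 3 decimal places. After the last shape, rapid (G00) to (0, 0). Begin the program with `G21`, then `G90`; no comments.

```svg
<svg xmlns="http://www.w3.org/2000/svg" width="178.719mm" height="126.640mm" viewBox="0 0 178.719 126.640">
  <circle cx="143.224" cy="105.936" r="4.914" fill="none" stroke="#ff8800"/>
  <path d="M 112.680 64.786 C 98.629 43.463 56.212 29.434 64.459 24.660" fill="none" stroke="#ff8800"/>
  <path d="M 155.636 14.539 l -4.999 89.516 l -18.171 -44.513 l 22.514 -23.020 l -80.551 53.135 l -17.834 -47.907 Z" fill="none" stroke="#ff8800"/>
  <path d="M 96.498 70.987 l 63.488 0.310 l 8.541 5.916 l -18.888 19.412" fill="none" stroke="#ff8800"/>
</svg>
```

G21
G90
G00 X148.138 Y20.704
M3 S298
G01 X146.699 Y24.179 F3382
G01 X143.224 Y25.618
G01 X139.749 Y24.179
G01 X138.310 Y20.704
G01 X139.749 Y17.229
G01 X143.224 Y15.790
G01 X146.699 Y17.229
G01 X148.138 Y20.704
M5
G00 X112.680 Y61.854
M3 S298
G01 X98.058 Y76.448 F3382
G01 X80.208 Y88.123
G01 X66.538 Y96.695
G01 X64.459 Y101.980
M5
G00 X155.636 Y112.101
M3 S298
G01 X150.637 Y22.585 F3382
G01 X132.466 Y67.098
G01 X154.980 Y90.118
G01 X74.429 Y36.983
G01 X56.595 Y84.890
G01 X155.636 Y112.101
M5
G00 X96.498 Y55.653
M3 S298
G01 X159.986 Y55.343 F3382
G01 X168.527 Y49.427
G01 X149.639 Y30.015
M5
G00 X0.000 Y0.000

1 u = 1 mm; y_m = 126.640 − y.

[1] `<circle>` circle, #ff8800→engrave S298 F3382: (148.138,20.704) → (146.699,24.179) → (143.224,25.618) → (139.749,24.179) → (138.310,20.704) → (139.749,17.229) → (143.224,15.790) → (146.699,17.229) → (148.138,20.704) (closed)

[2] `<path>` cubic bezier, #ff8800→engrave S298 F3382: (112.680,61.854) → (98.058,76.448) → (80.208,88.123) → (66.538,96.695) → (64.459,101.980)

[3] `<path>` closed polygon, #ff8800→engrave S298 F3382: (155.636,112.101) → (150.637,22.585) → (132.466,67.098) → (154.980,90.118) → (74.429,36.983) → (56.595,84.890) → (155.636,112.101) (closed)

[4] `<path>` open polyline, #ff8800→engrave S298 F3382: (96.498,55.653) → (159.986,55.343) → (168.527,49.427) → (149.639,30.015)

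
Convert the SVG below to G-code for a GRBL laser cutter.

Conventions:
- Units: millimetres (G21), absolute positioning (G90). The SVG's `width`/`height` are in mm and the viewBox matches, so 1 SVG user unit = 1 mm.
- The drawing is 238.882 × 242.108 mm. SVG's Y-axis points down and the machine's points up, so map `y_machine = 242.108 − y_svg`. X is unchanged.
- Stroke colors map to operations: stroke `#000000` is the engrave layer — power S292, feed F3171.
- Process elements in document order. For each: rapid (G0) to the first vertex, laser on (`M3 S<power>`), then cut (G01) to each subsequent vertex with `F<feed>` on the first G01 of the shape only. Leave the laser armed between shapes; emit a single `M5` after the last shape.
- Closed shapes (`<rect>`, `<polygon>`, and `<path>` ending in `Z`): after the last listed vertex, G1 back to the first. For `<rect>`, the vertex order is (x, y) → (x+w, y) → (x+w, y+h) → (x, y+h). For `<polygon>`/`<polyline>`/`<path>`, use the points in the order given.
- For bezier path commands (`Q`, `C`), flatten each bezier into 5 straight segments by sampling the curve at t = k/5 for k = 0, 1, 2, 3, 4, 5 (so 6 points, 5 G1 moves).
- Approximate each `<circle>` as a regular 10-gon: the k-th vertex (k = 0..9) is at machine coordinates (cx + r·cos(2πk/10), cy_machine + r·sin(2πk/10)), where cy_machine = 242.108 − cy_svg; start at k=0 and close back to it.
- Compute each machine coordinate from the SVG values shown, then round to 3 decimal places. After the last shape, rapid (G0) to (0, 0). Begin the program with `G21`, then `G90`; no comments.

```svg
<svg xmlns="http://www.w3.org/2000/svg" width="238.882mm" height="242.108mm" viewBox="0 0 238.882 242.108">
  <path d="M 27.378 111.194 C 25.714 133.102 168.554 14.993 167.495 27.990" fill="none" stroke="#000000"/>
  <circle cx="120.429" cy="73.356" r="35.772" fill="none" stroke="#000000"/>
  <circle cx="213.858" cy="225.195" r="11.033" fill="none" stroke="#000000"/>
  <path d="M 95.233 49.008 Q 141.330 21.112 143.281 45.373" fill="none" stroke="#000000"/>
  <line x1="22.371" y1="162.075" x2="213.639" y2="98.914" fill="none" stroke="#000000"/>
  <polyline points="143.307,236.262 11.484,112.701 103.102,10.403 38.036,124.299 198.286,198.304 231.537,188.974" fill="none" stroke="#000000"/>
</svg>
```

G21
G90
G0 X27.378 Y130.914
M3 S292
G01 X41.413 Y132.402 F3171
G01 X76.285 Y154.481
G01 X118.152 Y184.135
G01 X153.170 Y208.352
G01 X167.495 Y214.118
G0 X156.201 Y168.752
M3 S292
G01 X149.369 Y189.778 F3171
G01 X131.483 Y202.773
G01 X109.375 Y202.773
G01 X91.489 Y189.778
G01 X84.657 Y168.752
G01 X91.489 Y147.726
G01 X109.375 Y134.731
G01 X131.483 Y134.731
G01 X149.369 Y147.726
G01 X156.201 Y168.752
G0 X224.891 Y16.913
M3 S292
G01 X222.784 Y23.398 F3171
G01 X217.267 Y27.406
G01 X210.449 Y27.406
G01 X204.932 Y23.398
G01 X202.825 Y16.913
G01 X204.932 Y10.428
G01 X210.449 Y6.420
G01 X217.267 Y6.420
G01 X222.784 Y10.428
G01 X224.891 Y16.913
G0 X95.233 Y193.100
M3 S292
G01 X111.906 Y202.172 F3171
G01 X125.047 Y207.072
G01 X134.657 Y207.799
G01 X140.735 Y204.353
G01 X143.281 Y196.735
G0 X22.371 Y80.033
M3 S292
G01 X213.639 Y143.194 F3171
G0 X143.307 Y5.846
M3 S292
G01 X11.484 Y129.407 F3171
G01 X103.102 Y231.705
G01 X38.036 Y117.809
G01 X198.286 Y43.804
G01 X231.537 Y53.134
M5
G0 X0.000 Y0.000

1 u = 1 mm; y_m = 242.108 − y.

[1] `<path>` cubic bezier, #000000→engrave S292 F3171: (27.378,130.914) → (41.413,132.402) → (76.285,154.481) → (118.152,184.135) → (153.170,208.352) → (167.495,214.118)

[2] `<circle>` circle, #000000→engrave S292 F3171: (156.201,168.752) → (149.369,189.778) → (131.483,202.773) → (109.375,202.773) → (91.489,189.778) → (84.657,168.752) → (91.489,147.726) → (109.375,134.731) → (131.483,134.731) → (149.369,147.726) → (156.201,168.752) (closed)

[3] `<circle>` circle, #000000→engrave S292 F3171: (224.891,16.913) → (222.784,23.398) → (217.267,27.406) → (210.449,27.406) → (204.932,23.398) → (202.825,16.913) → (204.932,10.428) → (210.449,6.420) → (217.267,6.420) → (222.784,10.428) → (224.891,16.913) (closed)

[4] `<path>` quadratic bezier, #000000→engrave S292 F3171: (95.233,193.100) → (111.906,202.172) → (125.047,207.072) → (134.657,207.799) → (140.735,204.353) → (143.281,196.735)

[5] `<line>` line segment, #000000→engrave S292 F3171: (22.371,80.033) → (213.639,143.194)

[6] `<polyline>` open polyline, #000000→engrave S292 F3171: (143.307,5.846) → (11.484,129.407) → (103.102,231.705) → (38.036,117.809) → (198.286,43.804) → (231.537,53.134)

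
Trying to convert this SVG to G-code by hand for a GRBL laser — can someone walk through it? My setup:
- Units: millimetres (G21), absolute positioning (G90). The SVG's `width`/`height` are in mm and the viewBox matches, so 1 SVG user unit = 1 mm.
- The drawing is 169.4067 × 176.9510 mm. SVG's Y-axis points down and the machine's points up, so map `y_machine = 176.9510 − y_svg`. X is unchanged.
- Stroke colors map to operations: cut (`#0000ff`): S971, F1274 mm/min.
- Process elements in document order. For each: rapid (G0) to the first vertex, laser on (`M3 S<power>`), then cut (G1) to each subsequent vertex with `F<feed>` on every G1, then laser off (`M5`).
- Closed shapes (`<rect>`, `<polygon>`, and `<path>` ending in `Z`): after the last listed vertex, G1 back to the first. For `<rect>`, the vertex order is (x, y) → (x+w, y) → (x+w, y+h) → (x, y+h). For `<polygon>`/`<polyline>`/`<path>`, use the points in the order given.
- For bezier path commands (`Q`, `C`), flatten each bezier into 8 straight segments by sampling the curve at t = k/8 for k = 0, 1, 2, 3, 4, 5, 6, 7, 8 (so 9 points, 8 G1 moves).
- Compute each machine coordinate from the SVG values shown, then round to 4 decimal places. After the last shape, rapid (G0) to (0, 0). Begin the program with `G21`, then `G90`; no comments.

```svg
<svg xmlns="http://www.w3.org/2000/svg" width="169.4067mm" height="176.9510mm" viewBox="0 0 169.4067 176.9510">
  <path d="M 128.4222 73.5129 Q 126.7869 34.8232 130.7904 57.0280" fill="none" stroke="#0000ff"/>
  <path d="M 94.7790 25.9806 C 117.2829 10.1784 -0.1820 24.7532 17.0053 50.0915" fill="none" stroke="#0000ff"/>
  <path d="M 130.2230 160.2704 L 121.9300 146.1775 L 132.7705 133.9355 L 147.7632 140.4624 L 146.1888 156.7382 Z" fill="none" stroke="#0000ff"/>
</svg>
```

1 u = 1 mm; y_m = 176.9510 − y.

[1] `<path>` quadratic bezier, #0000ff→cut S971 F1274: (128.4222,103.4381) → (128.1015,112.1590) → (127.9570,118.9770) → (127.9887,123.8921) → (128.1966,126.9042) → (128.5807,128.0133) → (129.1411,127.2195) → (129.8776,124.5227) → (130.7904,119.9230)

[2] `<path>` cubic bezier, #0000ff→cut S971 F1274: (94.7790,150.9704) → (97.1933,155.5106) → (89.7037,157.4328) → (75.5285,156.9669) → (57.8859,154.3426) → (39.9940,149.7899) → (25.0712,143.5386) → (16.3355,135.8185) → (17.0053,126.8595)

[3] `<path>` regular polygon, #0000ff→cut S971 F1274: (130.2230,16.6806) → (121.9300,30.7735) → (132.7705,43.0155) → (147.7632,36.4886) → (146.1888,20.2128) → (130.2230,16.6806) (closed)

G21
G90
G0 X128.4222 Y103.4381
M3 S971
G1 X128.1015 Y112.1590 F1274
G1 X127.9570 Y118.9770 F1274
G1 X127.9887 Y123.8921 F1274
G1 X128.1966 Y126.9042 F1274
G1 X128.5807 Y128.0133 F1274
G1 X129.1411 Y127.2195 F1274
G1 X129.8776 Y124.5227 F1274
G1 X130.7904 Y119.9230 F1274
M5
G0 X94.7790 Y150.9704
M3 S971
G1 X97.1933 Y155.5106 F1274
G1 X89.7037 Y157.4328 F1274
G1 X75.5285 Y156.9669 F1274
G1 X57.8859 Y154.3426 F1274
G1 X39.9940 Y149.7899 F1274
G1 X25.0712 Y143.5386 F1274
G1 X16.3355 Y135.8185 F1274
G1 X17.0053 Y126.8595 F1274
M5
G0 X130.2230 Y16.6806
M3 S971
G1 X121.9300 Y30.7735 F1274
G1 X132.7705 Y43.0155 F1274
G1 X147.7632 Y36.4886 F1274
G1 X146.1888 Y20.2128 F1274
G1 X130.2230 Y16.6806 F1274
M5
G0 X0.0000 Y0.0000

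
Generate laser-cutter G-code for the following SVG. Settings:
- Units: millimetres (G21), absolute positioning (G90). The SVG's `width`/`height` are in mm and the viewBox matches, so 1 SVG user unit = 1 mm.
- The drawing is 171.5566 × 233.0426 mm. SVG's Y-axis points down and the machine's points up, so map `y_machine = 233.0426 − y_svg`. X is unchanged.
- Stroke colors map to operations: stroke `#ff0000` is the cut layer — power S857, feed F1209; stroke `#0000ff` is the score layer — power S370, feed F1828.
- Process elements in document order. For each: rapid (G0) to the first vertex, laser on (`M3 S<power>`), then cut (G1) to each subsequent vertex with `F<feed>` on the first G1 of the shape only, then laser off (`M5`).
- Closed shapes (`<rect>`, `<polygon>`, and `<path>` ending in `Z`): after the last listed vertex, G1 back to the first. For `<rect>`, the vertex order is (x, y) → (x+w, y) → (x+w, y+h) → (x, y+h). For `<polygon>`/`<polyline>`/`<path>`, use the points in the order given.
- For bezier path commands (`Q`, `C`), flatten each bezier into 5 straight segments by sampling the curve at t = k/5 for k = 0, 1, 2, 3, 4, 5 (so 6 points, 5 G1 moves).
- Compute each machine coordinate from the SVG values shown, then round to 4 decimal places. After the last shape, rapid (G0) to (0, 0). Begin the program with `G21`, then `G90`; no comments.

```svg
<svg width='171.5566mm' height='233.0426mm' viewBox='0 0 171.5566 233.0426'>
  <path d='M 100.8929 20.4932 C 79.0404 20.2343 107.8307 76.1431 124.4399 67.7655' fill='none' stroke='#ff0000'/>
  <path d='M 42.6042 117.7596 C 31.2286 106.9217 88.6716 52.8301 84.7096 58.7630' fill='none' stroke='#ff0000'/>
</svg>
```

G21
G90
G0 X100.8929 Y212.5494
M3 S857
G1 X93.3559 Y206.9282 F1209
G1 X94.9577 Y193.6086
G1 X102.6827 Y178.3724
G1 X113.5152 Y167.0013
G1 X124.4399 Y165.2771
M5
G0 X42.6042 Y115.2830
M3 S857
G1 X42.9953 Y126.1500 F1209
G1 X53.6521 Y142.4405
G1 X68.3239 Y159.1971
G1 X80.7600 Y171.4626
G1 X84.7096 Y174.2796
M5
G0 X0.0000 Y0.0000

1 u = 1 mm; y_m = 233.0426 − y.

[1] `<path>` cubic bezier, #ff0000→cut S857 F1209: (100.8929,212.5494) → (93.3559,206.9282) → (94.9577,193.6086) → (102.6827,178.3724) → (113.5152,167.0013) → (124.4399,165.2771)

[2] `<path>` cubic bezier, #ff0000→cut S857 F1209: (42.6042,115.2830) → (42.9953,126.1500) → (53.6521,142.4405) → (68.3239,159.1971) → (80.7600,171.4626) → (84.7096,174.2796)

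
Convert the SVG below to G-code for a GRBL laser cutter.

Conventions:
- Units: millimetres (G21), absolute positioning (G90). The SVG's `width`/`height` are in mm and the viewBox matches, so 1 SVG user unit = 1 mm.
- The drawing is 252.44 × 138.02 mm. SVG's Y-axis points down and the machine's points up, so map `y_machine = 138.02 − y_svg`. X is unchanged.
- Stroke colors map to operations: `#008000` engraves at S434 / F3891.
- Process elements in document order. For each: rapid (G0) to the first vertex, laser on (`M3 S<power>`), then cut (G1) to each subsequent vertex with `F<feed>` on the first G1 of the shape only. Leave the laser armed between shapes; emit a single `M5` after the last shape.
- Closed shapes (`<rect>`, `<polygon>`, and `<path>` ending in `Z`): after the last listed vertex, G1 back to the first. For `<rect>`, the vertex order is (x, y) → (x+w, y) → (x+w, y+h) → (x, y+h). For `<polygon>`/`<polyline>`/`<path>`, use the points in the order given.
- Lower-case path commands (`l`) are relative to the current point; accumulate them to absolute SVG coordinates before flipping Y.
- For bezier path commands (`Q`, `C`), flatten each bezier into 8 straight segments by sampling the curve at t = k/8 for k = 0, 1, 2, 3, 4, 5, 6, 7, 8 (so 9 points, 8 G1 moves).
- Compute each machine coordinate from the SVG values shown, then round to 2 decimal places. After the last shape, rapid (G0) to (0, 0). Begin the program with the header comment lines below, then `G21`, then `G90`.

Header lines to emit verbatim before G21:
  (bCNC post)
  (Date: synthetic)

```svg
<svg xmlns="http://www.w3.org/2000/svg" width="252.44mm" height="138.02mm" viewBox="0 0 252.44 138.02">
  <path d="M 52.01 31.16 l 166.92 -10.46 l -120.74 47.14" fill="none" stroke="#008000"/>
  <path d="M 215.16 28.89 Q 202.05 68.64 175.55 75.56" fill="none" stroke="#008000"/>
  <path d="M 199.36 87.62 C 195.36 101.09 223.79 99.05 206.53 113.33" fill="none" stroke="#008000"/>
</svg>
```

1 u = 1 mm; y_m = 138.02 − y.

[1] `<path>` open polyline, #008000→engrave S434 F3891: (52.01,106.86) → (218.93,117.32) → (98.19,70.18)

[2] `<path>` quadratic bezier, #008000→engrave S434 F3891: (215.16,109.13) → (211.67,99.71) → (207.77,91.31) → (203.44,83.93) → (198.70,77.59) → (193.54,72.27) → (187.96,67.97) → (181.97,64.70) → (175.55,62.46)

[3] `<path>` cubic bezier, #008000→engrave S434 F3891: (199.36,50.40) → (199.23,46.01) → (201.22,42.71) → (204.42,40.11) → (207.92,37.85) → (210.79,35.55) → (212.13,32.84) → (211.01,29.34) → (206.53,24.69)

(bCNC post)
(Date: synthetic)
G21
G90
G0 X52.01 Y106.86
M3 S434
G1 X218.93 Y117.32 F3891
G1 X98.19 Y70.18
G0 X215.16 Y109.13
M3 S434
G1 X211.67 Y99.71 F3891
G1 X207.77 Y91.31
G1 X203.44 Y83.93
G1 X198.70 Y77.59
G1 X193.54 Y72.27
G1 X187.96 Y67.97
G1 X181.97 Y64.70
G1 X175.55 Y62.46
G0 X199.36 Y50.40
M3 S434
G1 X199.23 Y46.01 F3891
G1 X201.22 Y42.71
G1 X204.42 Y40.11
G1 X207.92 Y37.85
G1 X210.79 Y35.55
G1 X212.13 Y32.84
G1 X211.01 Y29.34
G1 X206.53 Y24.69
M5
G0 X0.00 Y0.00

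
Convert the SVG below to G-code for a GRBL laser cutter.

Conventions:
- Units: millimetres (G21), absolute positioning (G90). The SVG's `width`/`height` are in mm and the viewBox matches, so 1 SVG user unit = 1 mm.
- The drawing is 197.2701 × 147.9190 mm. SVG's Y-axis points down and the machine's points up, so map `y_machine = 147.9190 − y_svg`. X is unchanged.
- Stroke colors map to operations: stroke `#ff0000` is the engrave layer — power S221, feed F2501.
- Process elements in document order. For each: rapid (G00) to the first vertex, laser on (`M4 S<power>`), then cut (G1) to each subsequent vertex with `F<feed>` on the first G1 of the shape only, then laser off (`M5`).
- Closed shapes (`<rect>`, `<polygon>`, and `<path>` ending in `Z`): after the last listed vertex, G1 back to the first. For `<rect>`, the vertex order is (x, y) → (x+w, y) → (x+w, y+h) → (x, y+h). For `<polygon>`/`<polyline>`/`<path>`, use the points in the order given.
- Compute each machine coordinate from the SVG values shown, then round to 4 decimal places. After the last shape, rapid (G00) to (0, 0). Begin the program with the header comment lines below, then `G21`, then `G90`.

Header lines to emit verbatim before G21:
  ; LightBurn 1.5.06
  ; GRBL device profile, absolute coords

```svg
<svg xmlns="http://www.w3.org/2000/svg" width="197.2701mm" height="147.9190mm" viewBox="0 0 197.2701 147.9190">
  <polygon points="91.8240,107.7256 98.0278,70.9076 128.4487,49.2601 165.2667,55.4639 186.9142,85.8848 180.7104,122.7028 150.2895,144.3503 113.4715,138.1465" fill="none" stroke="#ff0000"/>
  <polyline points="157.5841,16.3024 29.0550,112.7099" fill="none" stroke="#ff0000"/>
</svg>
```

; LightBurn 1.5.06
; GRBL device profile, absolute coords
G21
G90
G00 X91.8240 Y40.1934
M4 S221
G1 X98.0278 Y77.0114 F2501
G1 X128.4487 Y98.6589
G1 X165.2667 Y92.4551
G1 X186.9142 Y62.0342
G1 X180.7104 Y25.2162
G1 X150.2895 Y3.5687
G1 X113.4715 Y9.7725
G1 X91.8240 Y40.1934
M5
G00 X157.5841 Y131.6166
M4 S221
G1 X29.0550 Y35.2091 F2501
M5
G00 X0.0000 Y0.0000

viewBox `0 0 197.2701 147.9190` with mm width/height → 1 unit = 1 mm. Flip: y_m = 147.9190 − y_svg.

**Shape 1** — `<polygon>` regular polygon, stroke `#ff0000` → engrave (S221, F2501). Machine vertices: (91.8240,40.1934) → (98.0278,77.0114) → (128.4487,98.6589) → (165.2667,92.4551) → (186.9142,62.0342) → (180.7104,25.2162) → (150.2895,3.5687) → (113.4715,9.7725) → (91.8240,40.1934). Closed: final G1 returns to the first vertex.

**Shape 2** — `<polyline>` line segment, stroke `#ff0000` → engrave (S221, F2501). Machine vertices: (157.5841,131.6166) → (29.0550,35.2091). Open path.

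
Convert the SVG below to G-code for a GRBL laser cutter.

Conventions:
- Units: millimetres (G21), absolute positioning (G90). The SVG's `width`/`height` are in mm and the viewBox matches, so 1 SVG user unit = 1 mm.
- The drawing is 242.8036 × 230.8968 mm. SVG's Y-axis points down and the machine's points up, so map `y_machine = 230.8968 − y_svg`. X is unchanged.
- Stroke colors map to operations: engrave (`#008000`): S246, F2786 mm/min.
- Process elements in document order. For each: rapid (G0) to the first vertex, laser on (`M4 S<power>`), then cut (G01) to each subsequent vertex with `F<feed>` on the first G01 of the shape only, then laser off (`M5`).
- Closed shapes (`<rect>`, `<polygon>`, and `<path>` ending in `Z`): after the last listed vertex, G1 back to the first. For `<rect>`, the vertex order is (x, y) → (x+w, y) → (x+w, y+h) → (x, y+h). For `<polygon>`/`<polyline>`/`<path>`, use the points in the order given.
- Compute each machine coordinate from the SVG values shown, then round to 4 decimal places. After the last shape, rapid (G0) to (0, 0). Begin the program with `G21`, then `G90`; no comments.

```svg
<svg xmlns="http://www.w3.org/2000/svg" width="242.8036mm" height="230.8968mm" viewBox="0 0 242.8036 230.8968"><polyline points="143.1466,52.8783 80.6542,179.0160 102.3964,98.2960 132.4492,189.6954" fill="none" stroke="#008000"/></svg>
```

G21
G90
G0 X143.1466 Y178.0185
M4 S246
G01 X80.6542 Y51.8808 F2786
G01 X102.3964 Y132.6008
G01 X132.4492 Y41.2014
M5
G0 X0.0000 Y0.0000

1 u = 1 mm; y_m = 230.8968 − y.

[1] `<polyline>` open polyline, #008000→engrave S246 F2786: (143.1466,178.0185) → (80.6542,51.8808) → (102.3964,132.6008) → (132.4492,41.2014)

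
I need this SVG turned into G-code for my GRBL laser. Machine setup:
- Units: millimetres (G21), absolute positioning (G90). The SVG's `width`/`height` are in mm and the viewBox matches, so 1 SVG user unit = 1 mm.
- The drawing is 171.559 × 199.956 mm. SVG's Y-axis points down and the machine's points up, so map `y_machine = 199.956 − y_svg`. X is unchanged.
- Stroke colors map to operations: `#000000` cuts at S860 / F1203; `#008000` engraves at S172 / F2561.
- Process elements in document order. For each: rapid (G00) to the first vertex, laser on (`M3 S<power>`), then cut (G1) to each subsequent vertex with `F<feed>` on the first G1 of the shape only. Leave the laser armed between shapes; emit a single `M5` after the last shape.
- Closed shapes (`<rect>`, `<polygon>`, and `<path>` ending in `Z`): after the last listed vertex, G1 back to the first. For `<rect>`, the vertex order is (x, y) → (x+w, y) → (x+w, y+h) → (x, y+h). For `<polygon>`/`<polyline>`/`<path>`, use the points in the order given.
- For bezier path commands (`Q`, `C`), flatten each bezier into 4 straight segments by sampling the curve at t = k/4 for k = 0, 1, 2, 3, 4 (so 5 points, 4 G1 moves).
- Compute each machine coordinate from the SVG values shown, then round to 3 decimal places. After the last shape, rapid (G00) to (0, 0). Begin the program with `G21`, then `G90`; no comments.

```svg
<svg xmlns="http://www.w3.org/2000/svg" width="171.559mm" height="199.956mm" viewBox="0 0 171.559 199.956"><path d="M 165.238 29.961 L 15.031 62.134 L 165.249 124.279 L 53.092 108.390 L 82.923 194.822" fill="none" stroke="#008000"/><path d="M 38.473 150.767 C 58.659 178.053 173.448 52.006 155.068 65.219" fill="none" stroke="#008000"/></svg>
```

1 u = 1 mm; y_m = 199.956 − y.

[1] `<path>` open polyline, #008000→engrave S172 F2561: (165.238,169.995) → (15.031,137.822) → (165.249,75.677) → (53.092,91.566) → (82.923,5.134)

[2] `<path>` cubic bezier, #008000→engrave S172 F2561: (38.473,49.189) → (67.792,52.903) → (111.233,86.686) → (147.443,123.107) → (155.068,134.737)

G21
G90
G00 X165.238 Y169.995
M3 S172
G1 X15.031 Y137.822 F2561
G1 X165.249 Y75.677
G1 X53.092 Y91.566
G1 X82.923 Y5.134
G00 X38.473 Y49.189
M3 S172
G1 X67.792 Y52.903 F2561
G1 X111.233 Y86.686
G1 X147.443 Y123.107
G1 X155.068 Y134.737
M5
G00 X0.000 Y0.000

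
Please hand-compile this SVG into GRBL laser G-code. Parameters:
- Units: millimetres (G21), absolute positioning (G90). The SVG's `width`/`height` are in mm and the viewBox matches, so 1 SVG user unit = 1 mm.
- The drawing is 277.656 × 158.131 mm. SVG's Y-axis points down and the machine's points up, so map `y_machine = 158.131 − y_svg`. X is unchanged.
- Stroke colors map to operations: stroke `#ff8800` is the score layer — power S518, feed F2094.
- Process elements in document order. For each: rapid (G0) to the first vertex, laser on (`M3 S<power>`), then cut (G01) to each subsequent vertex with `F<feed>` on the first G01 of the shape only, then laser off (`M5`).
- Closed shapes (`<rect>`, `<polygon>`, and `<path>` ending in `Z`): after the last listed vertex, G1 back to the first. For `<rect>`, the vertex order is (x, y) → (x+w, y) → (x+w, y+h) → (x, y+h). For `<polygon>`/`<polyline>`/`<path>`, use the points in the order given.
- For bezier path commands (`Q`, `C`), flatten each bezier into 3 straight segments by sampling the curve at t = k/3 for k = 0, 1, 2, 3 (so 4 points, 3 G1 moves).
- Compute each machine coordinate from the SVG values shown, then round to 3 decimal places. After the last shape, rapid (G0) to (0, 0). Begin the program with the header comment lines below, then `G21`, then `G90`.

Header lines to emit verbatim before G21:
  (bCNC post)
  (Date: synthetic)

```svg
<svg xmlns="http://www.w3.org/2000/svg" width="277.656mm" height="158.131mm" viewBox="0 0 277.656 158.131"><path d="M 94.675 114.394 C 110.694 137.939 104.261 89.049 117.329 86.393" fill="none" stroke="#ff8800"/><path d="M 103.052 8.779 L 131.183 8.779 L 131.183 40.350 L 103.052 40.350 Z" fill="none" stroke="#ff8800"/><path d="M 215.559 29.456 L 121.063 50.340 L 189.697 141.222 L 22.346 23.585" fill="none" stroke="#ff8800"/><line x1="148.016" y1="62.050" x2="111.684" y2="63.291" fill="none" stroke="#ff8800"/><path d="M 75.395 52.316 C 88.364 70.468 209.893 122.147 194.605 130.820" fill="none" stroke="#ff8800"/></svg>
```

Since the viewBox matches the mm dimensions, user units are millimetres directly. The only transform is the Y-flip y_m = 158.131 − y_svg.

Shape 1 is a cubic bezier drawn with `<path>`. Its stroke #ff8800 means score at S518, F2094. After flipping Y the toolpath is (94.675,43.737) → (104.764,39.942) → (109.208,58.066) → (117.329,71.738).

Shape 2 is a rectangle drawn with `<path>`. Its stroke #ff8800 means score at S518, F2094. After flipping Y the toolpath is (103.052,149.352) → (131.183,149.352) → (131.183,117.781) → (103.052,117.781) → (103.052,149.352), returning to the start.

Shape 3 is a open polyline drawn with `<path>`. Its stroke #ff8800 means score at S518, F2094. After flipping Y the toolpath is (215.559,128.675) → (121.063,107.791) → (189.697,16.909) → (22.346,134.546).

Shape 4 is a line segment drawn with `<line>`. Its stroke #ff8800 means score at S518, F2094. After flipping Y the toolpath is (148.016,96.081) → (111.684,94.840).

Shape 5 is a cubic bezier drawn with `<path>`. Its stroke #ff8800 means score at S518, F2094. After flipping Y the toolpath is (75.395,105.815) → (115.463,79.322) → (173.375,47.485) → (194.605,27.311).

(bCNC post)
(Date: synthetic)
G21
G90
G0 X94.675 Y43.737
M3 S518
G01 X104.764 Y39.942 F2094
G01 X109.208 Y58.066
G01 X117.329 Y71.738
M5
G0 X103.052 Y149.352
M3 S518
G01 X131.183 Y149.352 F2094
G01 X131.183 Y117.781
G01 X103.052 Y117.781
G01 X103.052 Y149.352
M5
G0 X215.559 Y128.675
M3 S518
G01 X121.063 Y107.791 F2094
G01 X189.697 Y16.909
G01 X22.346 Y134.546
M5
G0 X148.016 Y96.081
M3 S518
G01 X111.684 Y94.840 F2094
M5
G0 X75.395 Y105.815
M3 S518
G01 X115.463 Y79.322 F2094
G01 X173.375 Y47.485
G01 X194.605 Y27.311
M5
G0 X0.000 Y0.000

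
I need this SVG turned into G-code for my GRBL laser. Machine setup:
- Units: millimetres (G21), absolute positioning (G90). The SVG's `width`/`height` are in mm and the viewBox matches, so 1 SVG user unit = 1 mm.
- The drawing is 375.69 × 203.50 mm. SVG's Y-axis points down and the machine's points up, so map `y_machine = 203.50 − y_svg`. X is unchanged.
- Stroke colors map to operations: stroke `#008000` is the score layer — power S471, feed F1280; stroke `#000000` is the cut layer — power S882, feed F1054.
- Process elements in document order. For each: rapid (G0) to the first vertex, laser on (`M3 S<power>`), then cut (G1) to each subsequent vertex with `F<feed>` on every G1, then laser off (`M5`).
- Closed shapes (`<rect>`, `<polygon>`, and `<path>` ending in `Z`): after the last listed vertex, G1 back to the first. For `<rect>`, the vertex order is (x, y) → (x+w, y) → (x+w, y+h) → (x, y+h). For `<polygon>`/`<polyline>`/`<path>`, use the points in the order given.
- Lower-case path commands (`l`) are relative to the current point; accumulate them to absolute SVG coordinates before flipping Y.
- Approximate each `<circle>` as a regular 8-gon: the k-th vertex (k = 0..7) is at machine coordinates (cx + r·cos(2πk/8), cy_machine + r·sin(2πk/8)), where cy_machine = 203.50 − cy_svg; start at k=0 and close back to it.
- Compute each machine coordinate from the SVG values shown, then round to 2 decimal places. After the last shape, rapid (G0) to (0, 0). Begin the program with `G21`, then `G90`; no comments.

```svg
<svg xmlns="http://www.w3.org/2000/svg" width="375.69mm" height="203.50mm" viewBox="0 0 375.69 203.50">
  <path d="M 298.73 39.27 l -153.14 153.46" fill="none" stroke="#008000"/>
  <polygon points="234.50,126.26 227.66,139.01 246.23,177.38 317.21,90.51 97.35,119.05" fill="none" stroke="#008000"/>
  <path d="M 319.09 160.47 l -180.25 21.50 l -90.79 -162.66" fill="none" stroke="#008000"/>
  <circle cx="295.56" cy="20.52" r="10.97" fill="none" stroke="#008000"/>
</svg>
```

viewBox `0 0 375.69 203.50` with mm width/height → 1 unit = 1 mm. Flip: y_m = 203.50 − y_svg.

**Shape 1** — `<path>` line segment, stroke `#008000` → score (S471, F1280). Machine vertices: (298.73,164.23) → (145.59,10.77). Open path.

**Shape 2** — `<polygon>` closed polygon, stroke `#008000` → score (S471, F1280). Machine vertices: (234.50,77.24) → (227.66,64.49) → (246.23,26.12) → (317.21,112.99) → (97.35,84.45) → (234.50,77.24). Closed: final G1 returns to the first vertex.

**Shape 3** — `<path>` open polyline, stroke `#008000` → score (S471, F1280). Machine vertices: (319.09,43.03) → (138.84,21.53) → (48.05,184.19). Open path.

**Shape 4** — `<circle>` circle, stroke `#008000` → score (S471, F1280). Machine vertices: (306.53,182.98) → (303.32,190.74) → (295.56,193.95) → (287.80,190.74) → (284.59,182.98) → (287.80,175.22) → (295.56,172.01) → (303.32,175.22) → (306.53,182.98). Closed: final G1 returns to the first vertex.

G21
G90
G0 X298.73 Y164.23
M3 S471
G1 X145.59 Y10.77 F1280
M5
G0 X234.50 Y77.24
M3 S471
G1 X227.66 Y64.49 F1280
G1 X246.23 Y26.12 F1280
G1 X317.21 Y112.99 F1280
G1 X97.35 Y84.45 F1280
G1 X234.50 Y77.24 F1280
M5
G0 X319.09 Y43.03
M3 S471
G1 X138.84 Y21.53 F1280
G1 X48.05 Y184.19 F1280
M5
G0 X306.53 Y182.98
M3 S471
G1 X303.32 Y190.74 F1280
G1 X295.56 Y193.95 F1280
G1 X287.80 Y190.74 F1280
G1 X284.59 Y182.98 F1280
G1 X287.80 Y175.22 F1280
G1 X295.56 Y172.01 F1280
G1 X303.32 Y175.22 F1280
G1 X306.53 Y182.98 F1280
M5
G0 X0.00 Y0.00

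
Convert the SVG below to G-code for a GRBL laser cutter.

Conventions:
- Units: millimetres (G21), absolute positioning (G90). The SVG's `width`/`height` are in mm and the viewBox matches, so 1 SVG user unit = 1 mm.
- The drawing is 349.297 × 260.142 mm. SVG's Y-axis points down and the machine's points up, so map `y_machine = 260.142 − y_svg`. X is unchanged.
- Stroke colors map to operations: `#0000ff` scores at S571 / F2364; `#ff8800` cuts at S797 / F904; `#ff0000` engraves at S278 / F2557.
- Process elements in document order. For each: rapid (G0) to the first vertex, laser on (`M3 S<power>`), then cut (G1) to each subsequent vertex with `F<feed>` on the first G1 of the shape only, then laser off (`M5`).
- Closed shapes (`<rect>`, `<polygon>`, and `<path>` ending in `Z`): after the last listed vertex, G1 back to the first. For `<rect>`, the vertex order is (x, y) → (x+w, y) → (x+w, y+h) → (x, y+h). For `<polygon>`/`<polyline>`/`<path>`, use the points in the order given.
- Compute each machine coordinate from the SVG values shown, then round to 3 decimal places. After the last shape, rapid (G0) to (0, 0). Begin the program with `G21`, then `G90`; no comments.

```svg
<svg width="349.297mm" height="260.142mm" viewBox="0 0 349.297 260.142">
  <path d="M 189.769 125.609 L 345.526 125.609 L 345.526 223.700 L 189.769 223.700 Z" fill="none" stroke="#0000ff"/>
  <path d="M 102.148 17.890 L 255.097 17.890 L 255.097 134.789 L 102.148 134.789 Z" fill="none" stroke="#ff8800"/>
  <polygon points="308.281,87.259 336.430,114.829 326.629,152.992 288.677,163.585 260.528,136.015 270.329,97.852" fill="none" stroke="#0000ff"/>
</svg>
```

viewBox `0 0 349.297 260.142` with mm width/height → 1 unit = 1 mm. Flip: y_m = 260.142 − y_svg.

**Shape 1** — `<path>` rectangle, stroke `#0000ff` → score (S571, F2364). Machine vertices: (189.769,134.533) → (345.526,134.533) → (345.526,36.442) → (189.769,36.442) → (189.769,134.533). Closed: final G1 returns to the first vertex.

**Shape 2** — `<path>` rectangle, stroke `#ff8800` → cut (S797, F904). Machine vertices: (102.148,242.252) → (255.097,242.252) → (255.097,125.353) → (102.148,125.353) → (102.148,242.252). Closed: final G1 returns to the first vertex.

**Shape 3** — `<polygon>` regular polygon, stroke `#0000ff` → score (S571, F2364). Machine vertices: (308.281,172.883) → (336.430,145.313) → (326.629,107.150) → (288.677,96.557) → (260.528,124.127) → (270.329,162.290) → (308.281,172.883). Closed: final G1 returns to the first vertex.

G21
G90
G0 X189.769 Y134.533
M3 S571
G1 X345.526 Y134.533 F2364
G1 X345.526 Y36.442
G1 X189.769 Y36.442
G1 X189.769 Y134.533
M5
G0 X102.148 Y242.252
M3 S797
G1 X255.097 Y242.252 F904
G1 X255.097 Y125.353
G1 X102.148 Y125.353
G1 X102.148 Y242.252
M5
G0 X308.281 Y172.883
M3 S571
G1 X336.430 Y145.313 F2364
G1 X326.629 Y107.150
G1 X288.677 Y96.557
G1 X260.528 Y124.127
G1 X270.329 Y162.290
G1 X308.281 Y172.883
M5
G0 X0.000 Y0.000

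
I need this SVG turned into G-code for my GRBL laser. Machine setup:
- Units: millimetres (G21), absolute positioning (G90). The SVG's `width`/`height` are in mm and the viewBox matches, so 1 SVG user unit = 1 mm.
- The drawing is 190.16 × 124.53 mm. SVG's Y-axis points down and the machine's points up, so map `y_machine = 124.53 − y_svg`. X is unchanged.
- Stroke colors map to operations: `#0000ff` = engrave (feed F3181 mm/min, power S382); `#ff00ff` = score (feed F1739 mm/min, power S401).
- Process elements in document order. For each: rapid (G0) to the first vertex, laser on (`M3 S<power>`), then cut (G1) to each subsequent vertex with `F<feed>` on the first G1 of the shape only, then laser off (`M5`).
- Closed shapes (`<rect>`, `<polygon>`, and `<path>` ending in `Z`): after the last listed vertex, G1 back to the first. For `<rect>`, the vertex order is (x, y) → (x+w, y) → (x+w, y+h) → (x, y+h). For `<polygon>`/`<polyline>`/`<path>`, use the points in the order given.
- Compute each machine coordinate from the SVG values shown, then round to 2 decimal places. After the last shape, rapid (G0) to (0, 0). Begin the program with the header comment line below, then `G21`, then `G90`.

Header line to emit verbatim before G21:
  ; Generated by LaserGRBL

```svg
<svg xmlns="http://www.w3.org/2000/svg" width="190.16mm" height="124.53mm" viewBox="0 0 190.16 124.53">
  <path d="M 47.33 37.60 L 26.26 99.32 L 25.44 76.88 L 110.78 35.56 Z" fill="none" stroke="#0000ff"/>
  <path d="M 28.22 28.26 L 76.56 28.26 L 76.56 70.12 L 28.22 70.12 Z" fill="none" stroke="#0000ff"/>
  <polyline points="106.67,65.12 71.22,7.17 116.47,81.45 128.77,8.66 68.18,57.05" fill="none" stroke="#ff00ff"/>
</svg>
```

; Generated by LaserGRBL
G21
G90
G0 X47.33 Y86.93
M3 S382
G1 X26.26 Y25.21 F3181
G1 X25.44 Y47.65
G1 X110.78 Y88.97
G1 X47.33 Y86.93
M5
G0 X28.22 Y96.27
M3 S382
G1 X76.56 Y96.27 F3181
G1 X76.56 Y54.41
G1 X28.22 Y54.41
G1 X28.22 Y96.27
M5
G0 X106.67 Y59.41
M3 S401
G1 X71.22 Y117.36 F1739
G1 X116.47 Y43.08
G1 X128.77 Y115.87
G1 X68.18 Y67.48
M5
G0 X0.00 Y0.00

1 u = 1 mm; y_m = 124.53 − y.

[1] `<path>` closed polygon, #0000ff→engrave S382 F3181: (47.33,86.93) → (26.26,25.21) → (25.44,47.65) → (110.78,88.97) → (47.33,86.93) (closed)

[2] `<path>` rectangle, #0000ff→engrave S382 F3181: (28.22,96.27) → (76.56,96.27) → (76.56,54.41) → (28.22,54.41) → (28.22,96.27) (closed)

[3] `<polyline>` open polyline, #ff00ff→score S401 F1739: (106.67,59.41) → (71.22,117.36) → (116.47,43.08) → (128.77,115.87) → (68.18,67.48)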